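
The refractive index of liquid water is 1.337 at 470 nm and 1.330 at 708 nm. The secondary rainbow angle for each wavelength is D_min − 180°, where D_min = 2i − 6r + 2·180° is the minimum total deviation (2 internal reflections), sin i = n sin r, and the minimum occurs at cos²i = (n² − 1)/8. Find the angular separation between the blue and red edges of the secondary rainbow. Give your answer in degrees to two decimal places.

At 470 nm (n = 1.337): cos²i = 0.09845 → i = 71.714°, r = 45.249°, D_min = 231.934°, rainbow angle = 51.934°.
At 708 nm (n = 1.330): cos²i = 0.09611 → i = 71.940°, r = 45.630°, D_min = 230.101°, rainbow angle = 50.101°.
Angular width = |51.934° − 50.101°| = 1.832°.

1.83°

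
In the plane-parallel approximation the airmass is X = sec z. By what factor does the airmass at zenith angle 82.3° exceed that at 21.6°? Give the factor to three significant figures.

X(82.3°)/X(21.6°) = sec 82.3° / sec 21.6° = cos 21.6° / cos 82.3° = 0.9298/0.1340 = 6.9393.

6.94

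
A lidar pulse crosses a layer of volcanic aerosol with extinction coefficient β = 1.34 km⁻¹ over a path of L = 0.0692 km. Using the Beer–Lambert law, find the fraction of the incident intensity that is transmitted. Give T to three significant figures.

τ = β·L = 1.34 × 0.0692 = 0.0927.
T = exp(−0.0927) = 0.9114.

0.911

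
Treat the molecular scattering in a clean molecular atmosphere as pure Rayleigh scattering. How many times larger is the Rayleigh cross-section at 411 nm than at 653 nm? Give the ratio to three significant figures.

6.37

Rayleigh scattering ∝ λ⁻⁴, so the ratio of coefficients is the inverse fourth power of the wavelength ratio.
σ(411)/σ(653) = (653/411)⁴ = (1.5888)⁴ = 6.372.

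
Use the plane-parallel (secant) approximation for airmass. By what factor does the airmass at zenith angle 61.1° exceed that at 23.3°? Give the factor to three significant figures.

X(61.1°)/X(23.3°) = sec 61.1° / sec 23.3° = cos 23.3° / cos 61.1° = 0.9184/0.4833 = 1.9004.

1.90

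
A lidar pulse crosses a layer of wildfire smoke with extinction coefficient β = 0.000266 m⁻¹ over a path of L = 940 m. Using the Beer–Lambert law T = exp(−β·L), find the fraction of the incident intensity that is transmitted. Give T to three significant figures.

τ = β·L = 0.000266 × 940 = 0.2500.
T = exp(−0.2500) = 0.7788.

0.779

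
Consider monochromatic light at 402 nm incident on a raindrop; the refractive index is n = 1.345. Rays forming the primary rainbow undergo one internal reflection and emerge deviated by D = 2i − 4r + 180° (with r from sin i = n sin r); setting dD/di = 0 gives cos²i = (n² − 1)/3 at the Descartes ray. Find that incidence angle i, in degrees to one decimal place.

cos²i = (1.345² − 1)/3 = (1.80902 − 1)/3 = 0.26967.
cos i = 0.51930, so i = 58.715°.

58.7°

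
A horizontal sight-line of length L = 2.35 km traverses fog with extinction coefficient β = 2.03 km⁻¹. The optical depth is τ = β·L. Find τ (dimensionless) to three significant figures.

τ = β·L = 2.03 × 2.35 = 4.7705.

4.77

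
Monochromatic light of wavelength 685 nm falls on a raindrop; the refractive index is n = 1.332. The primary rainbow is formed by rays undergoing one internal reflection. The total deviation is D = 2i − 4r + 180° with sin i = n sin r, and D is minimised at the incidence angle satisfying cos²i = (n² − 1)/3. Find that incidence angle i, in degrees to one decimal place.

cos²i = (1.332² − 1)/3 = (1.77422 − 1)/3 = 0.25807.
cos i = 0.50801, so i = 59.469°.

59.5°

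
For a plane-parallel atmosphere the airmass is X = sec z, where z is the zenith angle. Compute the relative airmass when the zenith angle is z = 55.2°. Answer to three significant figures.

1.75

X = sec z = 1/cos 55.2° = 1/0.5707 = 1.7522.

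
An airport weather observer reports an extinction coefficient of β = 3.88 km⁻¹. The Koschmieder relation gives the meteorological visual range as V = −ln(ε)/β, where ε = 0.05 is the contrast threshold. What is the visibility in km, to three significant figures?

0.772 km

V = −ln(0.05) / 3.88 = 2.996 / 3.88 = 0.7721 km.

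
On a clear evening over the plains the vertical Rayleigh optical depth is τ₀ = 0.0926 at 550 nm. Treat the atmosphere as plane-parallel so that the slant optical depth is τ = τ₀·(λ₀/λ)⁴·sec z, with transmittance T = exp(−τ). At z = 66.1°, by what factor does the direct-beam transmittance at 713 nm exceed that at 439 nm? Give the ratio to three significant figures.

Airmass: sec 66.1° = 2.4683.
τ(713 nm) = 0.0926 × (550/713)⁴ × 2.4683 = 0.0926 × 0.3541 × 2.4683 = 0.0809.
τ(439 nm) = 0.0926 × (550/439)⁴ × 2.4683 = 0.0926 × 2.4637 × 2.4683 = 0.5631.
T(713)/T(439) = exp(τ_B − τ_A) = exp(0.4822) = 1.6196.

1.62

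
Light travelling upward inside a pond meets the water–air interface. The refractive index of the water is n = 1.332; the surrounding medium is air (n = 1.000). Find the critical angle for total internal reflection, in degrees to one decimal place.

48.7°

sin θ_c = n_air / n = 1.000 / 1.332 = 0.7508.
θ_c = arcsin(0.7508) = 48.66°.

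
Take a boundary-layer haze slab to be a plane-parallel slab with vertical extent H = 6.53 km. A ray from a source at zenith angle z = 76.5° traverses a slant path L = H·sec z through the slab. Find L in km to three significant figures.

28.0 km

sec z = 1/cos 76.5° = 4.2837.
L = 6.53 × 4.2837 = 27.972 km.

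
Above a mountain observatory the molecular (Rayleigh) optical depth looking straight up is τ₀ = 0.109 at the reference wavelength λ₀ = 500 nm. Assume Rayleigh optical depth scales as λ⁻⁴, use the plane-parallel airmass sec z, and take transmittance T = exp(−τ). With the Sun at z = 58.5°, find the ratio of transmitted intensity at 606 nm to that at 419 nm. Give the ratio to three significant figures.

Airmass: sec 58.5° = 1.9139.
τ(606 nm) = 0.109 × (500/606)⁴ × 1.9139 = 0.109 × 0.4634 × 1.9139 = 0.0967.
τ(419 nm) = 0.109 × (500/419)⁴ × 1.9139 = 0.109 × 2.0278 × 1.9139 = 0.4230.
T(606)/T(419) = exp(τ_B − τ_A) = exp(0.3263) = 1.3859.

1.39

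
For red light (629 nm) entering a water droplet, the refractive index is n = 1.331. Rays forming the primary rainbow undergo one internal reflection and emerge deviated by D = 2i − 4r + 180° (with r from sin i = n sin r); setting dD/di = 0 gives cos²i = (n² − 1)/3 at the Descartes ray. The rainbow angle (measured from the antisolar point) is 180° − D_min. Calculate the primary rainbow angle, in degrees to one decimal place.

cos²i = (1.77156 − 1)/3 = 0.25719; i = arccos(0.50714) = 59.527°.
sin r = sin 59.527°/1.331 = 0.64753; r = 40.356°.
D_min = 2·59.527° − 4·40.356° + 180° = 137.630°.
Rainbow angle = 180° − D_min = 42.370°.

42.4°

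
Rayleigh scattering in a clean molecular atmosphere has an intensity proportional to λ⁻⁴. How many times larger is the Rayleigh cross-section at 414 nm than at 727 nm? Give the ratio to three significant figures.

Rayleigh scattering ∝ λ⁻⁴, so the ratio of coefficients is the inverse fourth power of the wavelength ratio.
σ(414)/σ(727) = (727/414)⁴ = (1.7560)⁴ = 9.509.

9.51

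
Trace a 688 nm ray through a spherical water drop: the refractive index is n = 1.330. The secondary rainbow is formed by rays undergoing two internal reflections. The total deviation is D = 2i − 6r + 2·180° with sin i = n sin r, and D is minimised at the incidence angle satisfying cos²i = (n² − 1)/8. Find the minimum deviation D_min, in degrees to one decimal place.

cos²i = (1.76890 − 1)/8 = 0.09611; i = arccos(0.31002) = 71.940°.
sin r = sin 71.940°/1.330 = 0.71483; r = 45.630°.
D_min = 2·71.940° − 6·45.630° + 360° = 230.101°.

230.1°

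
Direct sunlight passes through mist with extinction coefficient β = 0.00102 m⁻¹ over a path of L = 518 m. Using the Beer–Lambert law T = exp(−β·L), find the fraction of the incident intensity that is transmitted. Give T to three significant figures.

0.590

τ = β·L = 0.00102 × 518 = 0.5284.
T = exp(−0.5284) = 0.5896.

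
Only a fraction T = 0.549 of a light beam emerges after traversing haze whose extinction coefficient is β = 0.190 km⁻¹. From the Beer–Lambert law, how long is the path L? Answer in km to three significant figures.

3.16 km

Beer–Lambert: T = exp(−βL) ⇒ L = −ln(T)/β = −ln(0.549)/0.190 = 0.5997/0.190 = 3.156 km.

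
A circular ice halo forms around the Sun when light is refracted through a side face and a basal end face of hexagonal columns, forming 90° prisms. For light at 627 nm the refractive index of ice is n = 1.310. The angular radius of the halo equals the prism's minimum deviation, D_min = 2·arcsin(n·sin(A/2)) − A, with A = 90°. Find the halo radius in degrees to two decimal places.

n·sin(A/2) = 1.310 × sin 45° = 1.310 × 0.7071 = 0.9263.
D_min = 2·arcsin(0.9263) − 90° = 2 × 67.867° − 90° = 45.733°.

45.73°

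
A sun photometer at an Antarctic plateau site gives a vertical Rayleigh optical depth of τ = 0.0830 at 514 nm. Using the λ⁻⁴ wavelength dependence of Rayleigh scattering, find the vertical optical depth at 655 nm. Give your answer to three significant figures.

τ(655 nm) = τ(514 nm) × (514/655)⁴ = 0.0830 × (0.7847)⁴ = 0.0830 × 0.3792 = 0.0315.

0.0315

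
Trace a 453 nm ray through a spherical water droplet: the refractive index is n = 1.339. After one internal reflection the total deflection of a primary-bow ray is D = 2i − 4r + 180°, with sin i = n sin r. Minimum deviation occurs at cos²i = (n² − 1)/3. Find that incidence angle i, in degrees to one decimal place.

cos²i = (1.339² − 1)/3 = (1.79292 − 1)/3 = 0.26431.
cos i = 0.51411, so i = 59.062°.

59.1°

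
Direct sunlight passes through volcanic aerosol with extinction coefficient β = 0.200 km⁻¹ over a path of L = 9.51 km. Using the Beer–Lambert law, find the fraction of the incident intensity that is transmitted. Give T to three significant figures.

τ = β·L = 0.200 × 9.51 = 1.9020.
T = exp(−1.9020) = 0.1493.

0.149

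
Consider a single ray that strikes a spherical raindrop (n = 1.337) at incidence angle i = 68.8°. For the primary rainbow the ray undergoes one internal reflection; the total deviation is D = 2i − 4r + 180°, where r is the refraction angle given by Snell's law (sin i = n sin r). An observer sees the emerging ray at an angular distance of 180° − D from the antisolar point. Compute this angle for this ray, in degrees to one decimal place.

39.3°

sin r = sin 68.8° / 1.337 = 0.9323/1.337 = 0.6973; r = 44.21°.
D = 2·68.8° − 4·44.21° + 180° = 137.60° − 176.85° + 180° = 140.75°.
Angle from antisolar point = 180° − D = 39.25°.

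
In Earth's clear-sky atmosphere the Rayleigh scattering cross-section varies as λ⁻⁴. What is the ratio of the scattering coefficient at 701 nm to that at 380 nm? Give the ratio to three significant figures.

Rayleigh scattering ∝ λ⁻⁴, so the ratio of coefficients is the inverse fourth power of the wavelength ratio.
σ(701)/σ(380) = (380/701)⁴ = (0.5421)⁴ = 0.08635.

0.0863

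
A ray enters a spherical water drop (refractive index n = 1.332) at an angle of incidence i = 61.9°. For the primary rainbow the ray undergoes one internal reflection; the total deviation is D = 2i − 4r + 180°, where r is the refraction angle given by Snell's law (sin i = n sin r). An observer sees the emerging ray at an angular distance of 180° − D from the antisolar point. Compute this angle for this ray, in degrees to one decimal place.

42.1°

sin r = sin 61.9° / 1.332 = 0.8821/1.332 = 0.6623; r = 41.47°.
D = 2·61.9° − 4·41.47° + 180° = 123.80° − 165.89° + 180° = 137.91°.
Angle from antisolar point = 180° − D = 42.09°.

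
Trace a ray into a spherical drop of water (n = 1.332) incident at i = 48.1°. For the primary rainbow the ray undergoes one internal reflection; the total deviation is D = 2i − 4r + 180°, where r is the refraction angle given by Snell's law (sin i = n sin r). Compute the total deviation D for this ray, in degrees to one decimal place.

sin r = sin 48.1° / 1.332 = 0.7443/1.332 = 0.5588; r = 33.97°.
D = 2·48.1° − 4·33.97° + 180° = 96.20° − 135.89° + 180° = 140.31°.

140.3°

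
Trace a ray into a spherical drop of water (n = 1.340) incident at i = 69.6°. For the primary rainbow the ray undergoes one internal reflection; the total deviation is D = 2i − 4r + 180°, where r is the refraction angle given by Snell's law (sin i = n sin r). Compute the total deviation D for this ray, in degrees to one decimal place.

sin r = sin 69.6° / 1.340 = 0.9373/1.340 = 0.6995; r = 44.38°.
D = 2·69.6° − 4·44.38° + 180° = 139.20° − 177.54° + 180° = 141.66°.

141.7°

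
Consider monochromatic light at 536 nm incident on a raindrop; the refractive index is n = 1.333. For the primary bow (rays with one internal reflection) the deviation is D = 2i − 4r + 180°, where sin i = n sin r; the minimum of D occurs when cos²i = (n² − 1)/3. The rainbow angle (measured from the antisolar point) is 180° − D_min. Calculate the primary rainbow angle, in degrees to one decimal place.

42.1°

cos²i = (1.77689 − 1)/3 = 0.25896; i = arccos(0.50888) = 59.410°.
sin r = sin 59.410°/1.333 = 0.64579; r = 40.225°.
D_min = 2·59.410° − 4·40.225° + 180° = 137.922°.
Rainbow angle = 180° − D_min = 42.078°.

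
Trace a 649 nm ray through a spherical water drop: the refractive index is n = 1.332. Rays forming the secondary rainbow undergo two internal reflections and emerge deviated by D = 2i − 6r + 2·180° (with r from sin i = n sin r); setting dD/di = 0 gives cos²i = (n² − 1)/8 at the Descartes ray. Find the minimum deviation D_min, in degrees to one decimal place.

230.6°

cos²i = (1.77422 − 1)/8 = 0.09678; i = arccos(0.31109) = 71.875°.
sin r = sin 71.875°/1.332 = 0.71350; r = 45.520°.
D_min = 2·71.875° − 6·45.520° + 360° = 230.628°.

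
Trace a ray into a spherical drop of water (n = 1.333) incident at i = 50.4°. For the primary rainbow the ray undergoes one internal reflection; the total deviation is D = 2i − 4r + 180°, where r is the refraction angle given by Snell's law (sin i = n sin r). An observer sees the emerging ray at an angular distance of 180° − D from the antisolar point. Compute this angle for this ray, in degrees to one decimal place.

40.4°

sin r = sin 50.4° / 1.333 = 0.7705/1.333 = 0.5780; r = 35.31°.
D = 2·50.4° − 4·35.31° + 180° = 100.80° − 141.25° + 180° = 139.55°.
Angle from antisolar point = 180° − D = 40.45°.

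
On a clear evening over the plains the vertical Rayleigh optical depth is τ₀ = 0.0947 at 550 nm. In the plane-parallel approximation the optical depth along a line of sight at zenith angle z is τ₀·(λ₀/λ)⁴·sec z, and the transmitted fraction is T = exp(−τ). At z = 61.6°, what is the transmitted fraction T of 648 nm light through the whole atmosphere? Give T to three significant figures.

0.902

sec 61.6° = 2.1025.
τ = 0.0947 × (550/648)⁴ × 2.1025 = 0.0947 × 0.5190 × 2.1025 = 0.1033.
T = exp(−0.1033) = 0.9018.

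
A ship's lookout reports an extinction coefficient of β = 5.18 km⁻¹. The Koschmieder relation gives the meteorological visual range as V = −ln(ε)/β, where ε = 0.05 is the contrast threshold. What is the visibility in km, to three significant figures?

V = −ln(0.05) / 5.18 = 2.996 / 5.18 = 0.5783 km.

0.578 km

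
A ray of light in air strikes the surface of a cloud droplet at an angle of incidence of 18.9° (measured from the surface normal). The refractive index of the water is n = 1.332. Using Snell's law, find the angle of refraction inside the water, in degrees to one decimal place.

14.1°

Snell: sin θ_r = sin θ_i / n = sin 18.9° / 1.332 = 0.3239 / 1.332 = 0.2432.
θ_r = arcsin(0.2432) = 14.07°.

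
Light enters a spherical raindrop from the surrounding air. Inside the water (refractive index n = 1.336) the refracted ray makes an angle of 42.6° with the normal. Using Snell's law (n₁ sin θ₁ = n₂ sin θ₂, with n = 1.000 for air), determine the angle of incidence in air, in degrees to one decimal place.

Snell: sin θ_i = n · sin θ_r = 1.336 × sin 42.6° = 1.336 × 0.6769 = 0.9043.
θ_i = arcsin(0.9043) = 64.73°.

64.7°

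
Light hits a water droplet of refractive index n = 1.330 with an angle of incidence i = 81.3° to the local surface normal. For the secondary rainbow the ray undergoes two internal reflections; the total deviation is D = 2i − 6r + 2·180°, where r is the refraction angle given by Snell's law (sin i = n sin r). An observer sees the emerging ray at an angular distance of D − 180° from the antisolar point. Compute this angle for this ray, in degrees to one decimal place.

54.6°

sin r = sin 81.3° / 1.330 = 0.9885/1.330 = 0.7432; r = 48.01°.
D = 2·81.3° − 6·48.01° + 2·180° = 162.60° − 288.04° + 360° = 234.56°.
Angle from antisolar point = D − 180° = 54.56°.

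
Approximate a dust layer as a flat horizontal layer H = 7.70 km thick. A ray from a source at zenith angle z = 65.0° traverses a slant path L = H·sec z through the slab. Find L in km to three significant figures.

sec z = 1/cos 65.0° = 2.3662.
L = 7.70 × 2.3662 = 18.220 km.

18.2 km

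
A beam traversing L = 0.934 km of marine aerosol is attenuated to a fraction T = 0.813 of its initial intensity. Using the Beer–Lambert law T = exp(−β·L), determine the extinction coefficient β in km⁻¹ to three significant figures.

Beer–Lambert: T = exp(−βL) ⇒ β = −ln(T)/L = −ln(0.813)/0.934 = 0.2070/0.934 = 0.2217 km⁻¹.

0.222 km⁻¹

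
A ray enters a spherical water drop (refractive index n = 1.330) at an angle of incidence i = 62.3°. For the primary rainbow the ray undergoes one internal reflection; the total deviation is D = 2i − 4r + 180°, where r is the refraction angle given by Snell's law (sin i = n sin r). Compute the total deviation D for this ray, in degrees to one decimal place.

sin r = sin 62.3° / 1.330 = 0.8854/1.330 = 0.6657; r = 41.74°.
D = 2·62.3° − 4·41.74° + 180° = 124.60° − 166.95° + 180° = 137.65°.

137.7°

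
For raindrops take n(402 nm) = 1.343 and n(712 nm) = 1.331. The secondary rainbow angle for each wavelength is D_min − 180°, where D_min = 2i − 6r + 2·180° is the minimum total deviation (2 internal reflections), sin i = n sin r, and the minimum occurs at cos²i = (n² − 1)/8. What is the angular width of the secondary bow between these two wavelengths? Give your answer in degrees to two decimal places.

At 402 nm (n = 1.343): cos²i = 0.10046 → i = 71.522°, r = 44.928°, D_min = 233.478°, rainbow angle = 53.478°.
At 712 nm (n = 1.331): cos²i = 0.09645 → i = 71.907°, r = 45.575°, D_min = 230.365°, rainbow angle = 50.365°.
Angular width = |53.478° − 50.365°| = 3.113°.

3.11°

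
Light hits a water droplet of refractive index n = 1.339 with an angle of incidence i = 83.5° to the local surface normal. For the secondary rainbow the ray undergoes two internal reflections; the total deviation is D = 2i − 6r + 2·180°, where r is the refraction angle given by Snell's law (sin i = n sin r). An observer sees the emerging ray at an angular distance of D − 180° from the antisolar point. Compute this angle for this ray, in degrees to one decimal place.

sin r = sin 83.5° / 1.339 = 0.9936/1.339 = 0.7420; r = 47.90°.
D = 2·83.5° − 6·47.90° + 2·180° = 167.00° − 287.43° + 360° = 239.57°.
Angle from antisolar point = D − 180° = 59.57°.

59.6°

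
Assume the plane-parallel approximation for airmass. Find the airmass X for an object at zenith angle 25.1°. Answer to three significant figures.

X = sec z = 1/cos 25.1° = 1/0.9056 = 1.1043.

1.10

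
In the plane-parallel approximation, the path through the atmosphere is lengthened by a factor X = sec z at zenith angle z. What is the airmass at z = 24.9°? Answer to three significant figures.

1.10

X = sec z = 1/cos 24.9° = 1/0.9070 = 1.1025.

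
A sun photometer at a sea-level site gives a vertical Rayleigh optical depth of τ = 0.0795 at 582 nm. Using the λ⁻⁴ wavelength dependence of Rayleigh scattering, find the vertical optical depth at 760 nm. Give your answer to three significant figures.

0.0273

τ(760 nm) = τ(582 nm) × (582/760)⁴ = 0.0795 × (0.7658)⁴ = 0.0795 × 0.3439 = 0.0273.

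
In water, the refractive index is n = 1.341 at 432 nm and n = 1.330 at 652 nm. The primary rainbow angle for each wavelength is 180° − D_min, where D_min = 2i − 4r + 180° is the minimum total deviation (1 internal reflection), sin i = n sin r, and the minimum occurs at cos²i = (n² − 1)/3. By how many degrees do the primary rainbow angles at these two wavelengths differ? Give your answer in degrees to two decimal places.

At 432 nm (n = 1.341): cos²i = 0.26609 → i = 58.946°, r = 39.705°, D_min = 139.071°, rainbow angle = 40.929°.
At 652 nm (n = 1.330): cos²i = 0.25630 → i = 59.585°, r = 40.422°, D_min = 137.484°, rainbow angle = 42.516°.
Angular width = |40.929° − 42.516°| = 1.588°.

1.59°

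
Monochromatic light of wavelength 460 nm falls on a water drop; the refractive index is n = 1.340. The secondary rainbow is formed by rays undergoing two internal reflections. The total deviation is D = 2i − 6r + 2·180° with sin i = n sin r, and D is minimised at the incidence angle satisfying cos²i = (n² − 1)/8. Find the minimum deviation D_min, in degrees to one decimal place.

232.7°

cos²i = (1.79560 − 1)/8 = 0.09945; i = arccos(0.31536) = 71.618°.
sin r = sin 71.618°/1.340 = 0.70819; r = 45.088°.
D_min = 2·71.618° − 6·45.088° + 360° = 232.709°.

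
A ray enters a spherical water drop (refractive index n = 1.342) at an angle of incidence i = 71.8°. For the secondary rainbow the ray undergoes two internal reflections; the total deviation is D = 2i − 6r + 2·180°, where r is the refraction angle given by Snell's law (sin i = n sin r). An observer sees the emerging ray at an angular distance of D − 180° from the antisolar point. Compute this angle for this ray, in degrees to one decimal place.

sin r = sin 71.8° / 1.342 = 0.9500/1.342 = 0.7079; r = 45.06°.
D = 2·71.8° − 6·45.06° + 2·180° = 143.60° − 270.38° + 360° = 233.22°.
Angle from antisolar point = D − 180° = 53.22°.

53.2°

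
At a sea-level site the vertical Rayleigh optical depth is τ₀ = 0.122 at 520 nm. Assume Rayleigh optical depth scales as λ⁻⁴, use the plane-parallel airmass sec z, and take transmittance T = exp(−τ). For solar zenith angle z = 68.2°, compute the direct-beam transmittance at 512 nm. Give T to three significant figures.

0.705

sec 68.2° = 2.6927.
τ = 0.122 × (520/512)⁴ × 2.6927 = 0.122 × 1.0640 × 2.6927 = 0.3495.
T = exp(−0.3495) = 0.7050.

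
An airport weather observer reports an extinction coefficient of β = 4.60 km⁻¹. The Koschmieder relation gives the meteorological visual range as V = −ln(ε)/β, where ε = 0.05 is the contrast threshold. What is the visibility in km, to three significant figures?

V = −ln(0.05) / 4.60 = 2.996 / 4.60 = 0.6512 km.

0.651 km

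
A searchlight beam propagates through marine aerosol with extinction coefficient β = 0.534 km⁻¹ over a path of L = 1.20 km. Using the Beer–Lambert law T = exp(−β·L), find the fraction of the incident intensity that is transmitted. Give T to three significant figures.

τ = β·L = 0.534 × 1.20 = 0.6408.
T = exp(−0.6408) = 0.5269.

0.527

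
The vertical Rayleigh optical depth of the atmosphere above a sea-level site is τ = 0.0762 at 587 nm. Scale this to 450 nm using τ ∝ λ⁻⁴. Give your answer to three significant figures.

τ(450 nm) = τ(587 nm) × (587/450)⁴ = 0.0762 × (1.3044)⁴ = 0.0762 × 2.8954 = 0.2206.

0.221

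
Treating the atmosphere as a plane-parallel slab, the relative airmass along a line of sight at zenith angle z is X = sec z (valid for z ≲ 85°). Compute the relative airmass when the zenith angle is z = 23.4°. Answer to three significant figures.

X = sec z = 1/cos 23.4° = 1/0.9178 = 1.0896.

1.09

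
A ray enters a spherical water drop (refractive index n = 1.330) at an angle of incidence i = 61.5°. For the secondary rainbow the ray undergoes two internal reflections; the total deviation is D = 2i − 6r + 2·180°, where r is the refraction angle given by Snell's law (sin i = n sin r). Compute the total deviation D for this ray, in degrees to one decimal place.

sin r = sin 61.5° / 1.330 = 0.8788/1.330 = 0.6608; r = 41.36°.
D = 2·61.5° − 6·41.36° + 2·180° = 123.00° − 248.15° + 360° = 234.85°.

234.9°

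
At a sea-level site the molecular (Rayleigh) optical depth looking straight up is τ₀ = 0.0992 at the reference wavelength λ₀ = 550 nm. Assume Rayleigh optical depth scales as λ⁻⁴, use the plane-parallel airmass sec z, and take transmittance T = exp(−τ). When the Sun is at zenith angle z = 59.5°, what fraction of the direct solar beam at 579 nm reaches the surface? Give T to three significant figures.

0.853

sec 59.5° = 1.9703.
τ = 0.0992 × (550/579)⁴ × 1.9703 = 0.0992 × 0.8142 × 1.9703 = 0.1591.
T = exp(−0.1591) = 0.8529.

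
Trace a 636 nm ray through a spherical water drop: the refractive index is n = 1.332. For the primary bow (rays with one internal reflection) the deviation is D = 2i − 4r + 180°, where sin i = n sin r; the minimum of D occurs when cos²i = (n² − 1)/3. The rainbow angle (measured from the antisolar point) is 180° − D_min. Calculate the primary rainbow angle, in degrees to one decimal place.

42.2°

cos²i = (1.77422 − 1)/3 = 0.25807; i = arccos(0.50801) = 59.469°.
sin r = sin 59.469°/1.332 = 0.64666; r = 40.290°.
D_min = 2·59.469° − 4·40.290° + 180° = 137.776°.
Rainbow angle = 180° − D_min = 42.224°.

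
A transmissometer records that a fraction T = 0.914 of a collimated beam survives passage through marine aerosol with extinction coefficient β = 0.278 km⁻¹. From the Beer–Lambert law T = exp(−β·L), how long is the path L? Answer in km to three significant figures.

0.323 km

Beer–Lambert: T = exp(−βL) ⇒ L = −ln(T)/β = −ln(0.914)/0.278 = 0.0899/0.278 = 0.3235 km.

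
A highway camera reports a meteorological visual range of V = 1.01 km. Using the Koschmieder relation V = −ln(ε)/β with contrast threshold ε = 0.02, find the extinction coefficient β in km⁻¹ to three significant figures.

β = −ln(0.02) / V = 3.912 / 1.01 = 3.8733 km⁻¹.

3.87 km⁻¹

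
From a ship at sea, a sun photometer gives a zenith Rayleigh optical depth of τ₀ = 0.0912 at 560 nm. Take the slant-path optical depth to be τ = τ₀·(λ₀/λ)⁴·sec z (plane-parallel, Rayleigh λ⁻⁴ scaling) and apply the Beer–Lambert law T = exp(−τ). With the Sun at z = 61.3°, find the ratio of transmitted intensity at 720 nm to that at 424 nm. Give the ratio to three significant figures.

Airmass: sec 61.3° = 2.0824.
τ(720 nm) = 0.0912 × (560/720)⁴ × 2.0824 = 0.0912 × 0.3660 × 2.0824 = 0.0695.
τ(424 nm) = 0.0912 × (560/424)⁴ × 2.0824 = 0.0912 × 3.0429 × 2.0824 = 0.5779.
T(720)/T(424) = exp(τ_B − τ_A) = exp(0.5084) = 1.6626.

1.66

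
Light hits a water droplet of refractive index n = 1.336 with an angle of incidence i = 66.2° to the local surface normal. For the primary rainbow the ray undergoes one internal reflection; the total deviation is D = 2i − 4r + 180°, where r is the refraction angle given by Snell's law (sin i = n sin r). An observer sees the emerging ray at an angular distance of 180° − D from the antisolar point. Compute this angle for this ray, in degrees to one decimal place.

sin r = sin 66.2° / 1.336 = 0.9150/1.336 = 0.6849; r = 43.22°.
D = 2·66.2° − 4·43.22° + 180° = 132.40° − 172.90° + 180° = 139.50°.
Angle from antisolar point = 180° − D = 40.50°.

40.5°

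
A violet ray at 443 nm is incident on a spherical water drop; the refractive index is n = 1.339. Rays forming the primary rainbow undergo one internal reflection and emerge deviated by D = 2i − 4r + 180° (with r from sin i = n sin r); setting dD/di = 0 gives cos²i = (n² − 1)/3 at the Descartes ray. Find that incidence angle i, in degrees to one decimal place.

59.1°

cos²i = (1.339² − 1)/3 = (1.79292 − 1)/3 = 0.26431.
cos i = 0.51411, so i = 59.062°.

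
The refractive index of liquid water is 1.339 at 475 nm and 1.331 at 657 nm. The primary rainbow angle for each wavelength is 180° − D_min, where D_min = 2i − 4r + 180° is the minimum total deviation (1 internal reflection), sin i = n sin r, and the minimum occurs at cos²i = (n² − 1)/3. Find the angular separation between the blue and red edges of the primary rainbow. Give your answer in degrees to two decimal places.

1.16°

At 475 nm (n = 1.339): cos²i = 0.26431 → i = 59.062°, r = 39.834°, D_min = 138.786°, rainbow angle = 41.214°.
At 657 nm (n = 1.331): cos²i = 0.25719 → i = 59.527°, r = 40.356°, D_min = 137.630°, rainbow angle = 42.370°.
Angular width = |41.214° − 42.370°| = 1.156°.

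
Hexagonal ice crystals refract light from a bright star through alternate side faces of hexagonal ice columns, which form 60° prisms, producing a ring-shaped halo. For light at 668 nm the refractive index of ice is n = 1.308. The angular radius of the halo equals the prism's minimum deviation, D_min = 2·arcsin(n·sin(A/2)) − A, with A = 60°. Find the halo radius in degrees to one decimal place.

21.7°

n·sin(A/2) = 1.308 × sin 30° = 1.308 × 0.5000 = 0.6540.
D_min = 2·arcsin(0.6540) − 60° = 2 × 40.844° − 60° = 21.688°.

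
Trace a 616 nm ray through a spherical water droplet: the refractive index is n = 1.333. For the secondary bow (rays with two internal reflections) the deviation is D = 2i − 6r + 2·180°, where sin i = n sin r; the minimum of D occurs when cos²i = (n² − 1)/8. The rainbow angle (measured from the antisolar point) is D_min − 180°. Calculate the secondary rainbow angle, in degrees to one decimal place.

50.9°

cos²i = (1.77689 − 1)/8 = 0.09711; i = arccos(0.31163) = 71.843°.
sin r = sin 71.843°/1.333 = 0.71283; r = 45.466°.
D_min = 2·71.843° − 6·45.466° + 360° = 230.891°.
Rainbow angle = D_min − 180° = 50.891°.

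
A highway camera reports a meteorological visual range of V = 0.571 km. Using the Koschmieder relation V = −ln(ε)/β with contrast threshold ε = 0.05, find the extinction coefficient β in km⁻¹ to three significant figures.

β = −ln(0.05) / V = 2.996 / 0.571 = 5.2465 km⁻¹.

5.25 km⁻¹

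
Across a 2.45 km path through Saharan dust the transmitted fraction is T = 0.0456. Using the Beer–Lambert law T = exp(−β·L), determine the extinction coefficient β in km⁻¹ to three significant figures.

1.26 km⁻¹

Beer–Lambert: T = exp(−βL) ⇒ β = −ln(T)/L = −ln(0.0456)/2.45 = 3.0878/2.45 = 1.26 km⁻¹.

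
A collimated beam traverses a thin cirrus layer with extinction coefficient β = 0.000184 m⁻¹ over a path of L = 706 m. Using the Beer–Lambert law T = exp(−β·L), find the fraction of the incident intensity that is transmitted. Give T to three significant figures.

0.878

τ = β·L = 0.000184 × 706 = 0.1299.
T = exp(−0.1299) = 0.8782.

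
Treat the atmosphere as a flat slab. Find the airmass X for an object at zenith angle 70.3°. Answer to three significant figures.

X = sec z = 1/cos 70.3° = 1/0.3371 = 2.9665.

2.97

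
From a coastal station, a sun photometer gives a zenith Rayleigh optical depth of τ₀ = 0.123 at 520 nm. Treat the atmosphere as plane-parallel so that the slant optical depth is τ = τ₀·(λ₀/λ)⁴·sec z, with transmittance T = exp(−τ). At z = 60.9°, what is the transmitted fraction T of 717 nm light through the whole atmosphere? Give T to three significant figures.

sec 60.9° = 2.0562.
τ = 0.123 × (520/717)⁴ × 2.0562 = 0.123 × 0.2767 × 2.0562 = 0.0700.
T = exp(−0.0700) = 0.9324.

0.932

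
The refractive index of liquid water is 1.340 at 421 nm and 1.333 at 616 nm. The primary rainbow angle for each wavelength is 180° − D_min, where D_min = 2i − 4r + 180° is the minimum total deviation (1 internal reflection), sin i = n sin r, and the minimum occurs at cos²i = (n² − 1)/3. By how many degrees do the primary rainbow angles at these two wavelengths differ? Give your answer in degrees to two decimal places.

1.01°

At 421 nm (n = 1.340): cos²i = 0.26520 → i = 59.004°, r = 39.770°, D_min = 138.929°, rainbow angle = 41.071°.
At 616 nm (n = 1.333): cos²i = 0.25896 → i = 59.410°, r = 40.225°, D_min = 137.922°, rainbow angle = 42.078°.
Angular width = |41.071° − 42.078°| = 1.007°.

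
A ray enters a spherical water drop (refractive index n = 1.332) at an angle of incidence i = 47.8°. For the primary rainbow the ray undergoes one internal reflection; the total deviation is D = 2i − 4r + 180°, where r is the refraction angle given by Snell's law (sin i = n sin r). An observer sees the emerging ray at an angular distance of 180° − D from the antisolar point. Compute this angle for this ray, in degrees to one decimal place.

sin r = sin 47.8° / 1.332 = 0.7408/1.332 = 0.5562; r = 33.79°.
D = 2·47.8° − 4·33.79° + 180° = 95.60° − 135.16° + 180° = 140.44°.
Angle from antisolar point = 180° − D = 39.56°.

39.6°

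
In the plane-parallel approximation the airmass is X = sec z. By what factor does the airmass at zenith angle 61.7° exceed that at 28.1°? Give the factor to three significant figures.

X(61.7°)/X(28.1°) = sec 61.7° / sec 28.1° = cos 28.1° / cos 61.7° = 0.8821/0.4741 = 1.8607.

1.86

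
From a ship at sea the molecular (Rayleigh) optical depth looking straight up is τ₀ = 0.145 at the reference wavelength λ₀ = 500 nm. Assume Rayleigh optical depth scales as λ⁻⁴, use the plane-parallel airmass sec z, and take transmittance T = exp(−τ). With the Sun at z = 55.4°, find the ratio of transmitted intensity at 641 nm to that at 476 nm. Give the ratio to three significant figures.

Airmass: sec 55.4° = 1.7610.
τ(641 nm) = 0.145 × (500/641)⁴ × 1.7610 = 0.145 × 0.3702 × 1.7610 = 0.0945.
τ(476 nm) = 0.145 × (500/476)⁴ × 1.7610 = 0.145 × 1.2175 × 1.7610 = 0.3109.
T(641)/T(476) = exp(τ_B − τ_A) = exp(0.2163) = 1.2415.

1.24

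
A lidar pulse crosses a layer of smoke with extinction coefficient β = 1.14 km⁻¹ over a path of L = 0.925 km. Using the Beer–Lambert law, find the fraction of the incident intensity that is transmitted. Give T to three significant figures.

τ = β·L = 1.14 × 0.925 = 1.0545.
T = exp(−1.0545) = 0.3484.

0.348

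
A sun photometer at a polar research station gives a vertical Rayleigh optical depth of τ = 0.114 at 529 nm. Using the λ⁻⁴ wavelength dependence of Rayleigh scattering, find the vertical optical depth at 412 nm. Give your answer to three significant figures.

τ(412 nm) = τ(529 nm) × (529/412)⁴ = 0.114 × (1.2840)⁴ = 0.114 × 2.7179 = 0.3098.

0.310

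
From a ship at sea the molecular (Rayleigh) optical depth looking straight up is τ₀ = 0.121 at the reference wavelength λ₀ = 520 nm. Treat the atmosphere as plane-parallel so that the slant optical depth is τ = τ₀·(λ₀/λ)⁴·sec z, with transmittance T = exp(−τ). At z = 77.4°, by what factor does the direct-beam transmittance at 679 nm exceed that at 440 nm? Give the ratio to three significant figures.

Airmass: sec 77.4° = 4.5841.
τ(679 nm) = 0.121 × (520/679)⁴ × 4.5841 = 0.121 × 0.3440 × 4.5841 = 0.1908.
τ(440 nm) = 0.121 × (520/440)⁴ × 4.5841 = 0.121 × 1.9508 × 4.5841 = 1.0820.
T(679)/T(440) = exp(τ_B − τ_A) = exp(0.8912) = 2.4382.

2.44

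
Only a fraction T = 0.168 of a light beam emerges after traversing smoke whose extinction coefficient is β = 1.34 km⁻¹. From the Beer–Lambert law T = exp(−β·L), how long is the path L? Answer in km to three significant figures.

Beer–Lambert: T = exp(−βL) ⇒ L = −ln(T)/β = −ln(0.168)/1.34 = 1.7838/1.34 = 1.331 km.

1.33 km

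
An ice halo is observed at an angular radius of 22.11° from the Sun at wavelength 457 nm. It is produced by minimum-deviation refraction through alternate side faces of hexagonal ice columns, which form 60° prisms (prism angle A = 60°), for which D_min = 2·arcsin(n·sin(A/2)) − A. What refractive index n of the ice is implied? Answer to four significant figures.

Rearranging: n = sin((D_min + A)/2) / sin(A/2).
(D_min + A)/2 = (22.11° + 60°)/2 = 41.055°.
n = sin 41.055° / sin 30° = 0.6568 / 0.5000 = 1.3136.

1.314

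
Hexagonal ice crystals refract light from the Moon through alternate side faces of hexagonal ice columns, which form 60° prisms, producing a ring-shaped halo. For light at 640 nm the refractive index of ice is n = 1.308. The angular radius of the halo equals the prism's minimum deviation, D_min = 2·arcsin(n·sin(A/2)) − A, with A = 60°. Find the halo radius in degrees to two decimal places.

21.69°

n·sin(A/2) = 1.308 × sin 30° = 1.308 × 0.5000 = 0.6540.
D_min = 2·arcsin(0.6540) − 60° = 2 × 40.844° − 60° = 21.688°.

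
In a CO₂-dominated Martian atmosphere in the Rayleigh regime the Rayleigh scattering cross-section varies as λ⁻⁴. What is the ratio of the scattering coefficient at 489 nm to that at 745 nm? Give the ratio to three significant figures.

5.39

Rayleigh scattering ∝ λ⁻⁴, so the ratio of coefficients is the inverse fourth power of the wavelength ratio.
σ(489)/σ(745) = (745/489)⁴ = (1.5235)⁴ = 5.388.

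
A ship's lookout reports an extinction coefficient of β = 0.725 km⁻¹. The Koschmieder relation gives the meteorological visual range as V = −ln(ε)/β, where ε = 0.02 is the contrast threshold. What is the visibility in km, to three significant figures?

5.40 km

V = −ln(0.02) / 0.725 = 3.912 / 0.725 = 5.3959 km.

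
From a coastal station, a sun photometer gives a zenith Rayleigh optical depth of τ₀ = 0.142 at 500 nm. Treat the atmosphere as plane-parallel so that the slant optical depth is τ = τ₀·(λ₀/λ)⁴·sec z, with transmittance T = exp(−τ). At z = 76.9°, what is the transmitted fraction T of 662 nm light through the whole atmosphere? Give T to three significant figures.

0.816

sec 76.9° = 4.4121.
τ = 0.142 × (500/662)⁴ × 4.4121 = 0.142 × 0.3254 × 4.4121 = 0.2039.
T = exp(−0.2039) = 0.8156.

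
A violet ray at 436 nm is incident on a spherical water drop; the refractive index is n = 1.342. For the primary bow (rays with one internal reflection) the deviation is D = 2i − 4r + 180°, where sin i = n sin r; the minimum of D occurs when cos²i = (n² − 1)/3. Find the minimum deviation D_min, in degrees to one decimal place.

cos²i = (1.80096 − 1)/3 = 0.26699; i = arccos(0.51671) = 58.888°.
sin r = sin 58.888°/1.342 = 0.63797; r = 39.641°.
D_min = 2·58.888° − 4·39.641° + 180° = 139.213°.

139.2°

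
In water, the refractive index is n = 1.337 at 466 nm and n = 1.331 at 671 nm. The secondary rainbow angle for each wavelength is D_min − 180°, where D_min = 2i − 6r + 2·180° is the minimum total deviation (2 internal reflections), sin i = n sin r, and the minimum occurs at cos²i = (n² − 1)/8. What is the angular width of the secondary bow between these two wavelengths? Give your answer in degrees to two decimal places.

1.57°

At 466 nm (n = 1.337): cos²i = 0.09845 → i = 71.714°, r = 45.249°, D_min = 231.934°, rainbow angle = 51.934°.
At 671 nm (n = 1.331): cos²i = 0.09645 → i = 71.907°, r = 45.575°, D_min = 230.365°, rainbow angle = 50.365°.
Angular width = |51.934° − 50.365°| = 1.569°.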